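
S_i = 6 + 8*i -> [6, 14, 22, 30, 38]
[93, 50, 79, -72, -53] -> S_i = Random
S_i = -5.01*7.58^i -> [-5.01, -37.98, -287.86, -2181.95, -16539.2]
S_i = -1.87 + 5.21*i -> [-1.87, 3.34, 8.55, 13.76, 18.97]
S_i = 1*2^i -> [1, 2, 4, 8, 16]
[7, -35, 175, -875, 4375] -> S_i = 7*-5^i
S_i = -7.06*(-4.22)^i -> [-7.06, 29.79, -125.73, 530.57, -2239.0]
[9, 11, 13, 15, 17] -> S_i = 9 + 2*i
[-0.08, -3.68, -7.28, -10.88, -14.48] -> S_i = -0.08 + -3.60*i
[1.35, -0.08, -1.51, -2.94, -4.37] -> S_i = 1.35 + -1.43*i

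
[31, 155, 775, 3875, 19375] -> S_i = 31*5^i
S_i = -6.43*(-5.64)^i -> [-6.43, 36.27, -204.54, 1153.58, -6506.2]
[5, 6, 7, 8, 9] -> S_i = 5 + 1*i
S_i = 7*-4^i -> [7, -28, 112, -448, 1792]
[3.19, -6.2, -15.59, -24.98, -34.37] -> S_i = 3.19 + -9.39*i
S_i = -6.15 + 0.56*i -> [-6.15, -5.59, -5.03, -4.47, -3.91]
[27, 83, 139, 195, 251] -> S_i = 27 + 56*i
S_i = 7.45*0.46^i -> [7.45, 3.43, 1.58, 0.73, 0.33]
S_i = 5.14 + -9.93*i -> [5.14, -4.79, -14.72, -24.65, -34.58]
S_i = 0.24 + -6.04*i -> [0.24, -5.8, -11.84, -17.88, -23.92]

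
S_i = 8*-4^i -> [8, -32, 128, -512, 2048]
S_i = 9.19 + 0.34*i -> [9.19, 9.53, 9.87, 10.21, 10.55]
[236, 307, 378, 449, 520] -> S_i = 236 + 71*i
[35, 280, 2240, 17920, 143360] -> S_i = 35*8^i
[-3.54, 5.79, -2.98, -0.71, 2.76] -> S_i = Random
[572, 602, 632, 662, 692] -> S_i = 572 + 30*i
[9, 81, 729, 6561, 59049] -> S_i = 9*9^i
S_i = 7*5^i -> [7, 35, 175, 875, 4375]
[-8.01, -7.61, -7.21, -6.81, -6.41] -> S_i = -8.01 + 0.40*i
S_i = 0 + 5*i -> [0, 5, 10, 15, 20]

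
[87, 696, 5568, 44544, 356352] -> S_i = 87*8^i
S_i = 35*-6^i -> [35, -210, 1260, -7560, 45360]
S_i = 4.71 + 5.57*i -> [4.71, 10.28, 15.85, 21.42, 26.99]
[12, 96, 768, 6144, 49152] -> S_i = 12*8^i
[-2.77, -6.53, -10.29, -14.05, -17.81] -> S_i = -2.77 + -3.76*i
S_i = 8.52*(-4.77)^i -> [8.52, -40.64, 193.85, -924.69, 4410.76]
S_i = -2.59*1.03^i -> [-2.59, -2.67, -2.75, -2.83, -2.92]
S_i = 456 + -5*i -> [456, 451, 446, 441, 436]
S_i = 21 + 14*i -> [21, 35, 49, 63, 77]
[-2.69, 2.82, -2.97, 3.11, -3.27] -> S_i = -2.69*(-1.05)^i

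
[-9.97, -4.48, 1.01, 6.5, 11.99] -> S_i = -9.97 + 5.49*i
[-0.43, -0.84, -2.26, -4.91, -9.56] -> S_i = Random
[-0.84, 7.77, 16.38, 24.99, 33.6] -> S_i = -0.84 + 8.61*i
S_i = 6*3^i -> [6, 18, 54, 162, 486]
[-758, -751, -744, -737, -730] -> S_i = -758 + 7*i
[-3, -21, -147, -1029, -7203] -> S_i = -3*7^i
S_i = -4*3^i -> [-4, -12, -36, -108, -324]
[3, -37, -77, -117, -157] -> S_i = 3 + -40*i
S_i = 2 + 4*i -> [2, 6, 10, 14, 18]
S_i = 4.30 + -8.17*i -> [4.3, -3.87, -12.04, -20.21, -28.38]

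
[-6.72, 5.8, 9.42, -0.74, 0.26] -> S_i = Random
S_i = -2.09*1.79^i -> [-2.09, -3.74, -6.7, -11.99, -21.46]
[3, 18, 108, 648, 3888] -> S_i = 3*6^i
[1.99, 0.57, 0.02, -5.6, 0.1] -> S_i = Random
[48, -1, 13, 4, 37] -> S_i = Random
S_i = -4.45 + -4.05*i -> [-4.45, -8.5, -12.55, -16.6, -20.65]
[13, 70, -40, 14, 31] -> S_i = Random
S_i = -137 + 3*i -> [-137, -134, -131, -128, -125]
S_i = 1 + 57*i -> [1, 58, 115, 172, 229]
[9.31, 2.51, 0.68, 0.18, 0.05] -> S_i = 9.31*0.27^i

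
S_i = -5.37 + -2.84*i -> [-5.37, -8.21, -11.05, -13.89, -16.73]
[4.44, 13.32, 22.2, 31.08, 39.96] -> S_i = 4.44 + 8.88*i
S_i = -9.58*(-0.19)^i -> [-9.58, 1.82, -0.35, 0.07, -0.01]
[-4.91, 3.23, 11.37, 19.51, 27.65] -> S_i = -4.91 + 8.14*i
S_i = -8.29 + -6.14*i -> [-8.29, -14.43, -20.57, -26.71, -32.85]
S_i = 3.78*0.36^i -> [3.78, 1.36, 0.49, 0.18, 0.06]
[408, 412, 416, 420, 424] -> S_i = 408 + 4*i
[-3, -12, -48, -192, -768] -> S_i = -3*4^i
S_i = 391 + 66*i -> [391, 457, 523, 589, 655]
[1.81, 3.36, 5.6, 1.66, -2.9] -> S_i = Random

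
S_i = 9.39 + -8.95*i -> [9.39, 0.44, -8.51, -17.46, -26.41]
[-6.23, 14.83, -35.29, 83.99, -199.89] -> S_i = -6.23*(-2.38)^i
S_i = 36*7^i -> [36, 252, 1764, 12348, 86436]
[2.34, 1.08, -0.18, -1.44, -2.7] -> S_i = 2.34 + -1.26*i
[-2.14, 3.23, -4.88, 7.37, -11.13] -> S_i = -2.14*(-1.51)^i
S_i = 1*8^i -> [1, 8, 64, 512, 4096]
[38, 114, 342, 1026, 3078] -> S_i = 38*3^i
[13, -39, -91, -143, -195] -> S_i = 13 + -52*i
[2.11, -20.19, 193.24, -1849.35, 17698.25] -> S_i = 2.11*(-9.57)^i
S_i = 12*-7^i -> [12, -84, 588, -4116, 28812]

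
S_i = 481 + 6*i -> [481, 487, 493, 499, 505]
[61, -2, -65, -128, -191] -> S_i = 61 + -63*i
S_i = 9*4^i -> [9, 36, 144, 576, 2304]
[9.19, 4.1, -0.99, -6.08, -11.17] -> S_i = 9.19 + -5.09*i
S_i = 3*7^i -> [3, 21, 147, 1029, 7203]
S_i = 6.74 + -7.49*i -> [6.74, -0.75, -8.24, -15.73, -23.22]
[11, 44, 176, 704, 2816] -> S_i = 11*4^i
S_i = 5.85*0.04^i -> [5.85, 0.23, 0.01, 0.0, 0.0]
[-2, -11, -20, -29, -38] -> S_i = -2 + -9*i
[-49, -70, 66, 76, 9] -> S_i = Random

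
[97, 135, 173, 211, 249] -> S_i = 97 + 38*i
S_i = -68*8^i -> [-68, -544, -4352, -34816, -278528]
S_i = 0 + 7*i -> [0, 7, 14, 21, 28]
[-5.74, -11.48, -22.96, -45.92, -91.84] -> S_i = -5.74*2.00^i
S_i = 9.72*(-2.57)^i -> [9.72, -24.98, 64.2, -164.99, 424.03]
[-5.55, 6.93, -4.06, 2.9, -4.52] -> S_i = Random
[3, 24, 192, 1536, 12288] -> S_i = 3*8^i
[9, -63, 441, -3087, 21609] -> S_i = 9*-7^i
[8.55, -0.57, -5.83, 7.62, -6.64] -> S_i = Random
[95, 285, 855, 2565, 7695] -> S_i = 95*3^i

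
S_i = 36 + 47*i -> [36, 83, 130, 177, 224]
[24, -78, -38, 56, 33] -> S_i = Random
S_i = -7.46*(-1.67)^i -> [-7.46, 12.46, -20.81, 34.74, -58.02]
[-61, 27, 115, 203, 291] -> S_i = -61 + 88*i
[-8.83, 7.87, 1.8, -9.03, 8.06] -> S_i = Random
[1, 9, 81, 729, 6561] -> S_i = 1*9^i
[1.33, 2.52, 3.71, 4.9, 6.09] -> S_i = 1.33 + 1.19*i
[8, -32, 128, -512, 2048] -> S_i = 8*-4^i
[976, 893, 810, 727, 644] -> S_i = 976 + -83*i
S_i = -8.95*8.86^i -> [-8.95, -79.3, -702.57, -6224.78, -55151.58]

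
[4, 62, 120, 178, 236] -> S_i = 4 + 58*i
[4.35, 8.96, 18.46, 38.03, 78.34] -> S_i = 4.35*2.06^i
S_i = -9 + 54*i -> [-9, 45, 99, 153, 207]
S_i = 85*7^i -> [85, 595, 4165, 29155, 204085]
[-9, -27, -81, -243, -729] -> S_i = -9*3^i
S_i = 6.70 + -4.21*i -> [6.7, 2.49, -1.72, -5.93, -10.14]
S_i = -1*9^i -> [-1, -9, -81, -729, -6561]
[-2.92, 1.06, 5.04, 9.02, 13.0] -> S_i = -2.92 + 3.98*i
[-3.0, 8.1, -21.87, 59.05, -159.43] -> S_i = -3.00*(-2.70)^i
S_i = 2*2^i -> [2, 4, 8, 16, 32]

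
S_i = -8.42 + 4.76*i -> [-8.42, -3.66, 1.1, 5.86, 10.62]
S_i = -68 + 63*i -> [-68, -5, 58, 121, 184]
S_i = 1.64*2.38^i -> [1.64, 3.9, 9.29, 22.11, 52.62]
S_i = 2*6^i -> [2, 12, 72, 432, 2592]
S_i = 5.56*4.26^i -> [5.56, 23.69, 100.9, 429.84, 1831.1]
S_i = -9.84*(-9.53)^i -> [-9.84, 93.78, -893.68, 8516.75, -81164.61]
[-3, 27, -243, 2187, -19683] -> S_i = -3*-9^i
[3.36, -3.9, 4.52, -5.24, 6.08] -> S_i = 3.36*(-1.16)^i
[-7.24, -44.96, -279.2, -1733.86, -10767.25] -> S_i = -7.24*6.21^i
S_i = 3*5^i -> [3, 15, 75, 375, 1875]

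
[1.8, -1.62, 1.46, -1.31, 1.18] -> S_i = 1.80*(-0.90)^i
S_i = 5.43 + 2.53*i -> [5.43, 7.96, 10.49, 13.02, 15.55]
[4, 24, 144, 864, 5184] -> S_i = 4*6^i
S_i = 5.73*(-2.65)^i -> [5.73, -15.18, 40.24, -106.63, 282.58]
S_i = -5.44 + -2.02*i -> [-5.44, -7.46, -9.48, -11.5, -13.52]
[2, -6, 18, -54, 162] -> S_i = 2*-3^i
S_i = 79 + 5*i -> [79, 84, 89, 94, 99]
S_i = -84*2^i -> [-84, -168, -336, -672, -1344]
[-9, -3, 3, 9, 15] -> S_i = -9 + 6*i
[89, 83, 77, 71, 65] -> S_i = 89 + -6*i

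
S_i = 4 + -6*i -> [4, -2, -8, -14, -20]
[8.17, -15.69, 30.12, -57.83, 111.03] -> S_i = 8.17*(-1.92)^i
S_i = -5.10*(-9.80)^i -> [-5.1, 49.98, -489.8, 4800.08, -47040.78]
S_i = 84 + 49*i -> [84, 133, 182, 231, 280]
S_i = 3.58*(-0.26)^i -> [3.58, -0.93, 0.24, -0.06, 0.02]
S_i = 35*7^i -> [35, 245, 1715, 12005, 84035]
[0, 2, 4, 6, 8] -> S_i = 0 + 2*i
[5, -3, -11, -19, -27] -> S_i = 5 + -8*i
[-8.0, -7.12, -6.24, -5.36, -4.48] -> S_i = -8.00 + 0.88*i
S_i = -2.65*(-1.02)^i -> [-2.65, 2.7, -2.76, 2.81, -2.87]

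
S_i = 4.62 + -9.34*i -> [4.62, -4.72, -14.06, -23.4, -32.74]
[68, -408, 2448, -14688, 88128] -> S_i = 68*-6^i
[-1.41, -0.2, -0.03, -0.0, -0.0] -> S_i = -1.41*0.14^i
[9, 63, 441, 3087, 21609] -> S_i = 9*7^i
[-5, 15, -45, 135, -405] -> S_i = -5*-3^i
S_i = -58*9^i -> [-58, -522, -4698, -42282, -380538]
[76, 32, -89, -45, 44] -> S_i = Random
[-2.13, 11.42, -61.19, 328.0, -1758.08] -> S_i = -2.13*(-5.36)^i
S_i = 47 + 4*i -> [47, 51, 55, 59, 63]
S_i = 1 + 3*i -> [1, 4, 7, 10, 13]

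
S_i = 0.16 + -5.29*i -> [0.16, -5.13, -10.42, -15.71, -21.0]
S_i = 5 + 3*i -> [5, 8, 11, 14, 17]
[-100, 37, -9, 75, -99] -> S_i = Random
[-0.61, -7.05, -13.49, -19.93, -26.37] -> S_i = -0.61 + -6.44*i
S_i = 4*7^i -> [4, 28, 196, 1372, 9604]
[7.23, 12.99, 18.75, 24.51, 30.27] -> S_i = 7.23 + 5.76*i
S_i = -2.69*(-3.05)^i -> [-2.69, 8.2, -25.02, 76.32, -232.78]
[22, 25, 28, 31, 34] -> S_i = 22 + 3*i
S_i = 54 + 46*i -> [54, 100, 146, 192, 238]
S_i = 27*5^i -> [27, 135, 675, 3375, 16875]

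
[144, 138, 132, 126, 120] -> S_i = 144 + -6*i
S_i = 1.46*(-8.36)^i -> [1.46, -12.21, 102.04, -853.04, 7131.45]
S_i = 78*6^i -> [78, 468, 2808, 16848, 101088]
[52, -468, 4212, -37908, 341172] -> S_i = 52*-9^i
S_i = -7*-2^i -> [-7, 14, -28, 56, -112]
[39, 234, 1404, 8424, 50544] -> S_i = 39*6^i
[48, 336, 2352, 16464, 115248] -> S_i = 48*7^i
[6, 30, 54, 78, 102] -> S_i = 6 + 24*i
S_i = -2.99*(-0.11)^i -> [-2.99, 0.33, -0.04, 0.0, -0.0]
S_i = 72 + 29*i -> [72, 101, 130, 159, 188]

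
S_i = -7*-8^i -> [-7, 56, -448, 3584, -28672]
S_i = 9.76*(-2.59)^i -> [9.76, -25.28, 65.47, -169.57, 439.19]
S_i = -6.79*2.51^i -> [-6.79, -17.04, -42.78, -107.37, -269.5]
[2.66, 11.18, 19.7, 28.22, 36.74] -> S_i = 2.66 + 8.52*i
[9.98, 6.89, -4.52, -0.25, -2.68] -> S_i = Random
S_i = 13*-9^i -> [13, -117, 1053, -9477, 85293]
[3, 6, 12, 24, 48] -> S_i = 3*2^i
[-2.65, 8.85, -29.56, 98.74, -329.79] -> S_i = -2.65*(-3.34)^i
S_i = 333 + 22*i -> [333, 355, 377, 399, 421]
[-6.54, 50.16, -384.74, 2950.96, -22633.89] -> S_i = -6.54*(-7.67)^i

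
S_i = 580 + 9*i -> [580, 589, 598, 607, 616]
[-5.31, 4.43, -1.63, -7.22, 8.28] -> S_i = Random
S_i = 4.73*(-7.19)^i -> [4.73, -34.01, 244.52, -1758.12, 12640.86]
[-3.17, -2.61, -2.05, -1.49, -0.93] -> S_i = -3.17 + 0.56*i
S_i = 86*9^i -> [86, 774, 6966, 62694, 564246]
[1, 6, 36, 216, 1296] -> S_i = 1*6^i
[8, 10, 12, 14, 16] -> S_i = 8 + 2*i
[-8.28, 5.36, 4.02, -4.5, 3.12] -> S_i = Random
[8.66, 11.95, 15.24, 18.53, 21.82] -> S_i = 8.66 + 3.29*i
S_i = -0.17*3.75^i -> [-0.17, -0.64, -2.39, -8.96, -33.62]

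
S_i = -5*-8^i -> [-5, 40, -320, 2560, -20480]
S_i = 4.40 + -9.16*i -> [4.4, -4.76, -13.92, -23.08, -32.24]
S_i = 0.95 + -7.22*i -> [0.95, -6.27, -13.49, -20.71, -27.93]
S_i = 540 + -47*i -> [540, 493, 446, 399, 352]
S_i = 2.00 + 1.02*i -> [2.0, 3.02, 4.04, 5.06, 6.08]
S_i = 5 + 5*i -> [5, 10, 15, 20, 25]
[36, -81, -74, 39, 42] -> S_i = Random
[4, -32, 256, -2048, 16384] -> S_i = 4*-8^i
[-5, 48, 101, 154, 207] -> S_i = -5 + 53*i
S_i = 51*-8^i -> [51, -408, 3264, -26112, 208896]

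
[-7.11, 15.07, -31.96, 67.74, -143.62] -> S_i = -7.11*(-2.12)^i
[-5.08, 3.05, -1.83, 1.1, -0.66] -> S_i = -5.08*(-0.60)^i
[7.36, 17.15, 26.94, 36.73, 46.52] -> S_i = 7.36 + 9.79*i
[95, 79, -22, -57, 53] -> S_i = Random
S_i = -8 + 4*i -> [-8, -4, 0, 4, 8]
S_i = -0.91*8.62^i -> [-0.91, -7.84, -67.62, -582.86, -5024.24]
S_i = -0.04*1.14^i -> [-0.04, -0.05, -0.05, -0.06, -0.07]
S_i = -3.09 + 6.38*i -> [-3.09, 3.29, 9.67, 16.05, 22.43]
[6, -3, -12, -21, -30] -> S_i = 6 + -9*i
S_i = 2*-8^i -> [2, -16, 128, -1024, 8192]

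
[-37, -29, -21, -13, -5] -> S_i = -37 + 8*i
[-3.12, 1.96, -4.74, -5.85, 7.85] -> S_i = Random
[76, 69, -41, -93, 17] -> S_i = Random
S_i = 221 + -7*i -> [221, 214, 207, 200, 193]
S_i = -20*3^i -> [-20, -60, -180, -540, -1620]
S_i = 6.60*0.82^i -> [6.6, 5.41, 4.44, 3.64, 2.98]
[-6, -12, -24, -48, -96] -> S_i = -6*2^i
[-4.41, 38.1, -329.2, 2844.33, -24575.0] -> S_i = -4.41*(-8.64)^i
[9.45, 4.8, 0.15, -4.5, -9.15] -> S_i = 9.45 + -4.65*i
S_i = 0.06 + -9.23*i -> [0.06, -9.17, -18.4, -27.63, -36.86]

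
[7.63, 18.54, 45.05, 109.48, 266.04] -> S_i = 7.63*2.43^i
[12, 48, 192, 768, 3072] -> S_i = 12*4^i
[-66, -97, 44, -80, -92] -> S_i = Random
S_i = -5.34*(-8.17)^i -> [-5.34, 43.63, -356.44, 2912.11, -23791.92]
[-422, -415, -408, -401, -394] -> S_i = -422 + 7*i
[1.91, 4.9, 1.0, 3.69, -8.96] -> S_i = Random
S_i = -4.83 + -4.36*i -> [-4.83, -9.19, -13.55, -17.91, -22.27]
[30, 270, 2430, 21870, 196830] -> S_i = 30*9^i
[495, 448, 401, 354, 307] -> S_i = 495 + -47*i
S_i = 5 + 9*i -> [5, 14, 23, 32, 41]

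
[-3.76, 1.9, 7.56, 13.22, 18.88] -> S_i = -3.76 + 5.66*i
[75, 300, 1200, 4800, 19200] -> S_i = 75*4^i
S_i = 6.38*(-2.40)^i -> [6.38, -15.31, 36.75, -88.2, 211.67]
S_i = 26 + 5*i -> [26, 31, 36, 41, 46]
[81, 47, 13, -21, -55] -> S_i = 81 + -34*i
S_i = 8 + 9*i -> [8, 17, 26, 35, 44]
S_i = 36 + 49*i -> [36, 85, 134, 183, 232]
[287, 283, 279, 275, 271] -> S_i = 287 + -4*i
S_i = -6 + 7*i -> [-6, 1, 8, 15, 22]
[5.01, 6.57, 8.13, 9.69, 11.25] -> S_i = 5.01 + 1.56*i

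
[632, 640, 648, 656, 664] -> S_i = 632 + 8*i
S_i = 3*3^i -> [3, 9, 27, 81, 243]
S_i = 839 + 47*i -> [839, 886, 933, 980, 1027]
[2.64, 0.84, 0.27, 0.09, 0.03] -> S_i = 2.64*0.32^i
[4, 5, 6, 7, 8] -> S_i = 4 + 1*i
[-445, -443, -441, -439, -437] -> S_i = -445 + 2*i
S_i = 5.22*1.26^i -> [5.22, 6.58, 8.29, 10.44, 13.16]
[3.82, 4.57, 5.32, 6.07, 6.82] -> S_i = 3.82 + 0.75*i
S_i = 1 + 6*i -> [1, 7, 13, 19, 25]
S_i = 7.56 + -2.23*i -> [7.56, 5.33, 3.1, 0.87, -1.36]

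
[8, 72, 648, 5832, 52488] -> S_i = 8*9^i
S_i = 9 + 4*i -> [9, 13, 17, 21, 25]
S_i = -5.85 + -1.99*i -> [-5.85, -7.84, -9.83, -11.82, -13.81]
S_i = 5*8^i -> [5, 40, 320, 2560, 20480]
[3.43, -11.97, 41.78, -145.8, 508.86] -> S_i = 3.43*(-3.49)^i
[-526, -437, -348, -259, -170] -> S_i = -526 + 89*i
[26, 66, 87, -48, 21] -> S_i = Random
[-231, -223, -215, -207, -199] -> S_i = -231 + 8*i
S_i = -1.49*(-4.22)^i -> [-1.49, 6.29, -26.53, 111.98, -472.54]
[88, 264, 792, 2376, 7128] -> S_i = 88*3^i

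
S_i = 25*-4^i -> [25, -100, 400, -1600, 6400]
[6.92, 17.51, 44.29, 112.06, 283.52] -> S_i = 6.92*2.53^i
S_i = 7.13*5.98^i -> [7.13, 42.64, 254.97, 1524.73, 9117.89]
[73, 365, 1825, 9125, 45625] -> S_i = 73*5^i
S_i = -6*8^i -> [-6, -48, -384, -3072, -24576]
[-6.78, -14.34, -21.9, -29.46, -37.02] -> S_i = -6.78 + -7.56*i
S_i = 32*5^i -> [32, 160, 800, 4000, 20000]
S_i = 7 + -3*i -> [7, 4, 1, -2, -5]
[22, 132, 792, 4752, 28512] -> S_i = 22*6^i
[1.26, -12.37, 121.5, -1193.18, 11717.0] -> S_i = 1.26*(-9.82)^i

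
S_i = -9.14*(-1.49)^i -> [-9.14, 13.62, -20.29, 30.23, -45.05]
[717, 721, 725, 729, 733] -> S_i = 717 + 4*i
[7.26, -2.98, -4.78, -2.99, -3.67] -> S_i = Random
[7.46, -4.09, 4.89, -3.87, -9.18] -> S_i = Random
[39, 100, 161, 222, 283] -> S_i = 39 + 61*i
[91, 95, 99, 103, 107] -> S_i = 91 + 4*i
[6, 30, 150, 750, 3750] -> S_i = 6*5^i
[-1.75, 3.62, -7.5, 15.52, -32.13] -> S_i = -1.75*(-2.07)^i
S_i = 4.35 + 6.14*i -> [4.35, 10.49, 16.63, 22.77, 28.91]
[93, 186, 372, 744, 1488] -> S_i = 93*2^i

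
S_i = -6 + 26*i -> [-6, 20, 46, 72, 98]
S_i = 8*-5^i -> [8, -40, 200, -1000, 5000]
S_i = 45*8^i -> [45, 360, 2880, 23040, 184320]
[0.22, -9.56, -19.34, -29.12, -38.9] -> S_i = 0.22 + -9.78*i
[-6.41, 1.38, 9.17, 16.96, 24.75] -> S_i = -6.41 + 7.79*i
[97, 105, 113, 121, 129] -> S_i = 97 + 8*i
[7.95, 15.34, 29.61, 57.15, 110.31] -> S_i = 7.95*1.93^i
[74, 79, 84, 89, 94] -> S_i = 74 + 5*i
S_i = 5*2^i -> [5, 10, 20, 40, 80]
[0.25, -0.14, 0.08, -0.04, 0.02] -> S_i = 0.25*(-0.55)^i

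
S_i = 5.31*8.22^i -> [5.31, 43.65, 358.79, 2949.24, 24242.74]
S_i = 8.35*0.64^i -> [8.35, 5.34, 3.42, 2.19, 1.4]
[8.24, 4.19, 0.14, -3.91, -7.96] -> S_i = 8.24 + -4.05*i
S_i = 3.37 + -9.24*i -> [3.37, -5.87, -15.11, -24.35, -33.59]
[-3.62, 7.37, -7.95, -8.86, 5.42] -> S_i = Random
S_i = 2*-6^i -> [2, -12, 72, -432, 2592]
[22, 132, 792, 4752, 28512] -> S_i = 22*6^i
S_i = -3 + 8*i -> [-3, 5, 13, 21, 29]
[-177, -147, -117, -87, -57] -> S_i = -177 + 30*i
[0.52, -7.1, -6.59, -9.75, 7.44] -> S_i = Random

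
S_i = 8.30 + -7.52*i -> [8.3, 0.78, -6.74, -14.26, -21.78]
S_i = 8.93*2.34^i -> [8.93, 20.9, 48.9, 114.42, 267.74]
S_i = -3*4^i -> [-3, -12, -48, -192, -768]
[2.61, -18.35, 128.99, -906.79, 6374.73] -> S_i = 2.61*(-7.03)^i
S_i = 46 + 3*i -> [46, 49, 52, 55, 58]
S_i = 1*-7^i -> [1, -7, 49, -343, 2401]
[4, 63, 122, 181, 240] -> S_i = 4 + 59*i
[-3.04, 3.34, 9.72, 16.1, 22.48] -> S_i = -3.04 + 6.38*i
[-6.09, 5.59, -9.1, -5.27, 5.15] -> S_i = Random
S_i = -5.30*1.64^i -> [-5.3, -8.69, -14.25, -23.38, -38.34]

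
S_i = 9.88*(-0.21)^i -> [9.88, -2.07, 0.44, -0.09, 0.02]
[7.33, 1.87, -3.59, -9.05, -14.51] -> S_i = 7.33 + -5.46*i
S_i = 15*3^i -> [15, 45, 135, 405, 1215]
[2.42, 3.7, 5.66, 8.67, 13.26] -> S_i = 2.42*1.53^i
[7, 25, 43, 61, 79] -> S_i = 7 + 18*i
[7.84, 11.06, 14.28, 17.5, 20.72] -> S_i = 7.84 + 3.22*i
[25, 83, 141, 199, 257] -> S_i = 25 + 58*i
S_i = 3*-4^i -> [3, -12, 48, -192, 768]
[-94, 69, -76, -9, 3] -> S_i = Random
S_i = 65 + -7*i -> [65, 58, 51, 44, 37]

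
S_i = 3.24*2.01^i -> [3.24, 6.51, 13.09, 26.31, 52.88]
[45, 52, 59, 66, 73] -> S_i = 45 + 7*i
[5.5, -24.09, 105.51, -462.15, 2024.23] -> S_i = 5.50*(-4.38)^i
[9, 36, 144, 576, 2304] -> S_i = 9*4^i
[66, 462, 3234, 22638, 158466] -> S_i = 66*7^i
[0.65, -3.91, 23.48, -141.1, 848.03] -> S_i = 0.65*(-6.01)^i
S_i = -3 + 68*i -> [-3, 65, 133, 201, 269]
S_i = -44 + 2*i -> [-44, -42, -40, -38, -36]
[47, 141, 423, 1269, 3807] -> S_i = 47*3^i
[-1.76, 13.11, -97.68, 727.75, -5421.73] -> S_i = -1.76*(-7.45)^i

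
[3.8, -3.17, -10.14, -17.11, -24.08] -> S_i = 3.80 + -6.97*i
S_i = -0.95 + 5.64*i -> [-0.95, 4.69, 10.33, 15.97, 21.61]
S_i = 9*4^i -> [9, 36, 144, 576, 2304]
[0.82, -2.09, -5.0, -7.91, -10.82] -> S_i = 0.82 + -2.91*i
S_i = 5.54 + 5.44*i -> [5.54, 10.98, 16.42, 21.86, 27.3]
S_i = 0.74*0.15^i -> [0.74, 0.11, 0.02, 0.0, 0.0]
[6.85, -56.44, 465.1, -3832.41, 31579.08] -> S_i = 6.85*(-8.24)^i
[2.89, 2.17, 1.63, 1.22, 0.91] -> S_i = 2.89*0.75^i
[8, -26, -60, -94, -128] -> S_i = 8 + -34*i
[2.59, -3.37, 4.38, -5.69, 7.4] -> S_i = 2.59*(-1.30)^i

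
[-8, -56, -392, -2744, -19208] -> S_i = -8*7^i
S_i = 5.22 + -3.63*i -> [5.22, 1.59, -2.04, -5.67, -9.3]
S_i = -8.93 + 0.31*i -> [-8.93, -8.62, -8.31, -8.0, -7.69]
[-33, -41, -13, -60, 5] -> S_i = Random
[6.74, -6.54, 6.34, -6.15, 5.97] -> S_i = 6.74*(-0.97)^i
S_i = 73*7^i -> [73, 511, 3577, 25039, 175273]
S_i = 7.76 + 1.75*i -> [7.76, 9.51, 11.26, 13.01, 14.76]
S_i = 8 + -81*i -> [8, -73, -154, -235, -316]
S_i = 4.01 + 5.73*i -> [4.01, 9.74, 15.47, 21.2, 26.93]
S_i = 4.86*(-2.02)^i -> [4.86, -9.82, 19.83, -40.06, 80.92]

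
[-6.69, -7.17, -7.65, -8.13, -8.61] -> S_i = -6.69 + -0.48*i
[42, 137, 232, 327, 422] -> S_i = 42 + 95*i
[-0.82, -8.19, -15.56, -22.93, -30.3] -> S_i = -0.82 + -7.37*i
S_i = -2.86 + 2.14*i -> [-2.86, -0.72, 1.42, 3.56, 5.7]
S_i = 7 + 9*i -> [7, 16, 25, 34, 43]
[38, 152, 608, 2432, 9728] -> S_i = 38*4^i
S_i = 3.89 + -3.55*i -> [3.89, 0.34, -3.21, -6.76, -10.31]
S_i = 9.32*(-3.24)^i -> [9.32, -30.2, 97.84, -316.99, 1027.06]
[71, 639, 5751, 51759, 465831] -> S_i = 71*9^i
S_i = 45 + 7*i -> [45, 52, 59, 66, 73]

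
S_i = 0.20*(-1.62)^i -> [0.2, -0.32, 0.52, -0.85, 1.38]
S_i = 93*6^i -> [93, 558, 3348, 20088, 120528]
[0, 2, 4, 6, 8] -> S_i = 0 + 2*i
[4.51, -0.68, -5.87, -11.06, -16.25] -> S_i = 4.51 + -5.19*i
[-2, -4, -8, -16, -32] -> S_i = -2*2^i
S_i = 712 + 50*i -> [712, 762, 812, 862, 912]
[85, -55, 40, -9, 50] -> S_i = Random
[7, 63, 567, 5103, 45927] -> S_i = 7*9^i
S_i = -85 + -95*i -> [-85, -180, -275, -370, -465]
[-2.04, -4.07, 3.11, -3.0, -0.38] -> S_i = Random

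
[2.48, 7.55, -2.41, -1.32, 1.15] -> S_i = Random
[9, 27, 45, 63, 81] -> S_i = 9 + 18*i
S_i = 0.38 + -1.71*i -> [0.38, -1.33, -3.04, -4.75, -6.46]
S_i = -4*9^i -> [-4, -36, -324, -2916, -26244]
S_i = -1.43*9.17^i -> [-1.43, -13.11, -120.25, -1102.67, -10111.45]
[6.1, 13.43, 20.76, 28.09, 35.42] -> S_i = 6.10 + 7.33*i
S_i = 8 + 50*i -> [8, 58, 108, 158, 208]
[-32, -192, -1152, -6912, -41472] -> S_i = -32*6^i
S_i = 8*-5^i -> [8, -40, 200, -1000, 5000]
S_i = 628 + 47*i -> [628, 675, 722, 769, 816]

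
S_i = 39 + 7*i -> [39, 46, 53, 60, 67]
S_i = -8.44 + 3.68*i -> [-8.44, -4.76, -1.08, 2.6, 6.28]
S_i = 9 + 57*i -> [9, 66, 123, 180, 237]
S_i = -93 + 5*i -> [-93, -88, -83, -78, -73]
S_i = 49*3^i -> [49, 147, 441, 1323, 3969]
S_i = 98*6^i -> [98, 588, 3528, 21168, 127008]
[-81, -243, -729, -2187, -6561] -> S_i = -81*3^i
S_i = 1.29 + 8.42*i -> [1.29, 9.71, 18.13, 26.55, 34.97]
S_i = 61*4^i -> [61, 244, 976, 3904, 15616]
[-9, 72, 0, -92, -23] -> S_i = Random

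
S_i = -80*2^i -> [-80, -160, -320, -640, -1280]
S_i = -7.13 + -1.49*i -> [-7.13, -8.62, -10.11, -11.6, -13.09]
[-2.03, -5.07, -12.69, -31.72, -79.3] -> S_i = -2.03*2.50^i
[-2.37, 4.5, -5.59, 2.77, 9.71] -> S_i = Random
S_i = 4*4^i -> [4, 16, 64, 256, 1024]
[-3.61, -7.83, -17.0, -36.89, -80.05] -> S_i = -3.61*2.17^i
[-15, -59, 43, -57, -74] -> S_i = Random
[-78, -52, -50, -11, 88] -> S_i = Random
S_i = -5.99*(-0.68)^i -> [-5.99, 4.07, -2.77, 1.88, -1.28]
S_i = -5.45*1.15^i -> [-5.45, -6.27, -7.21, -8.29, -9.53]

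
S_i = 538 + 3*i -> [538, 541, 544, 547, 550]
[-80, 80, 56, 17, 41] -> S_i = Random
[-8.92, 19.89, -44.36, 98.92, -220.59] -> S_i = -8.92*(-2.23)^i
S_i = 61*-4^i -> [61, -244, 976, -3904, 15616]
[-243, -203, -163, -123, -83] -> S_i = -243 + 40*i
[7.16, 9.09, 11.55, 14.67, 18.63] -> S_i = 7.16*1.27^i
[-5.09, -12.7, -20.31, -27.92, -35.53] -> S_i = -5.09 + -7.61*i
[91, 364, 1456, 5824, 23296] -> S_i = 91*4^i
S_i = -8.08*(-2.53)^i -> [-8.08, 20.44, -51.72, 130.85, -331.05]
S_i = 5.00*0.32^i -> [5.0, 1.6, 0.51, 0.16, 0.05]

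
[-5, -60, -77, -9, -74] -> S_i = Random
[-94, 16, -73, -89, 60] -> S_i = Random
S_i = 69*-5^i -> [69, -345, 1725, -8625, 43125]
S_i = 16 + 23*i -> [16, 39, 62, 85, 108]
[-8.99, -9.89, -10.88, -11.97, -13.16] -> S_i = -8.99*1.10^i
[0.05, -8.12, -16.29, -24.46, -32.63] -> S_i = 0.05 + -8.17*i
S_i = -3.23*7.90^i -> [-3.23, -25.52, -201.58, -1592.52, -12580.88]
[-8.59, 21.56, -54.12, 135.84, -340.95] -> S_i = -8.59*(-2.51)^i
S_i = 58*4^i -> [58, 232, 928, 3712, 14848]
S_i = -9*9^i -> [-9, -81, -729, -6561, -59049]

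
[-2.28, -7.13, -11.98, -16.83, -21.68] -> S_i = -2.28 + -4.85*i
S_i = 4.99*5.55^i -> [4.99, 27.69, 153.7, 853.06, 4734.48]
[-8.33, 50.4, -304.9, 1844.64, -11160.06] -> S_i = -8.33*(-6.05)^i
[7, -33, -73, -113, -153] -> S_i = 7 + -40*i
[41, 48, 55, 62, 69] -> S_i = 41 + 7*i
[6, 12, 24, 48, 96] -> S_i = 6*2^i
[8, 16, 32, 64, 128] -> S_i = 8*2^i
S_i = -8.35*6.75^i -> [-8.35, -56.36, -380.45, -2568.02, -17334.11]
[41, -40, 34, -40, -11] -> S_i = Random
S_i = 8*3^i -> [8, 24, 72, 216, 648]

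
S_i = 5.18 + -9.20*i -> [5.18, -4.02, -13.22, -22.42, -31.62]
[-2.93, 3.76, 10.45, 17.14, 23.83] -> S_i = -2.93 + 6.69*i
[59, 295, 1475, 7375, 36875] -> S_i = 59*5^i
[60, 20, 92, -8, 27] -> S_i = Random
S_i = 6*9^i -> [6, 54, 486, 4374, 39366]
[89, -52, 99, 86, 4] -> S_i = Random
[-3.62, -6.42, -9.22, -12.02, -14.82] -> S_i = -3.62 + -2.80*i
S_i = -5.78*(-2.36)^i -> [-5.78, 13.64, -32.19, 75.97, -179.3]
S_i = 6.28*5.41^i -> [6.28, 33.97, 183.8, 994.38, 5379.58]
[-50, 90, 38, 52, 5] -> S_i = Random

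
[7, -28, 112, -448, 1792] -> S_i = 7*-4^i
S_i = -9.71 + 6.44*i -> [-9.71, -3.27, 3.17, 9.61, 16.05]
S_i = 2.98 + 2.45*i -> [2.98, 5.43, 7.88, 10.33, 12.78]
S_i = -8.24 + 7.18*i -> [-8.24, -1.06, 6.12, 13.3, 20.48]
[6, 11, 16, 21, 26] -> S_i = 6 + 5*i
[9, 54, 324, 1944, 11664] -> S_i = 9*6^i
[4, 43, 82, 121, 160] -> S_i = 4 + 39*i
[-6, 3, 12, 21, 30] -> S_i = -6 + 9*i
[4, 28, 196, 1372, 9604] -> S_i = 4*7^i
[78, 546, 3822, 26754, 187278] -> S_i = 78*7^i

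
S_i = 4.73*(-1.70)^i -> [4.73, -8.04, 13.67, -23.24, 39.51]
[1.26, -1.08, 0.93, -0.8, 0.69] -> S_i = 1.26*(-0.86)^i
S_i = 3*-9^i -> [3, -27, 243, -2187, 19683]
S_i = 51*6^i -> [51, 306, 1836, 11016, 66096]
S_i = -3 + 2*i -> [-3, -1, 1, 3, 5]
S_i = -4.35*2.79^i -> [-4.35, -12.14, -33.86, -94.47, -263.58]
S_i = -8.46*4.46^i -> [-8.46, -37.73, -168.28, -750.54, -3347.42]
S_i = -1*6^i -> [-1, -6, -36, -216, -1296]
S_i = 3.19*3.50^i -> [3.19, 11.16, 39.08, 136.77, 478.7]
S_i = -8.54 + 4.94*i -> [-8.54, -3.6, 1.34, 6.28, 11.22]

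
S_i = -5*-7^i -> [-5, 35, -245, 1715, -12005]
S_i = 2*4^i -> [2, 8, 32, 128, 512]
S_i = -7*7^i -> [-7, -49, -343, -2401, -16807]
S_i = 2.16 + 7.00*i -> [2.16, 9.16, 16.16, 23.16, 30.16]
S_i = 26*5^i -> [26, 130, 650, 3250, 16250]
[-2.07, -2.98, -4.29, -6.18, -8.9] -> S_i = -2.07*1.44^i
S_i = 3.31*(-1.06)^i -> [3.31, -3.51, 3.72, -3.94, 4.18]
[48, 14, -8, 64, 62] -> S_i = Random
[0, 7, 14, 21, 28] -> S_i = 0 + 7*i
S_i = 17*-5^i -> [17, -85, 425, -2125, 10625]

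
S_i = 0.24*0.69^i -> [0.24, 0.17, 0.11, 0.08, 0.05]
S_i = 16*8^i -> [16, 128, 1024, 8192, 65536]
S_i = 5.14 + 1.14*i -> [5.14, 6.28, 7.42, 8.56, 9.7]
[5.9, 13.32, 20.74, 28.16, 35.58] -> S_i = 5.90 + 7.42*i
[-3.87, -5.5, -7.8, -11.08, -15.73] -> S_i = -3.87*1.42^i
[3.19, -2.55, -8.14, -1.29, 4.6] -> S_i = Random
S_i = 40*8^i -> [40, 320, 2560, 20480, 163840]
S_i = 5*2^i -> [5, 10, 20, 40, 80]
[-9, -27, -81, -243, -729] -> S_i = -9*3^i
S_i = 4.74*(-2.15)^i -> [4.74, -10.19, 21.91, -47.11, 101.28]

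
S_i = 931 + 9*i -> [931, 940, 949, 958, 967]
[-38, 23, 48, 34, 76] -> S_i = Random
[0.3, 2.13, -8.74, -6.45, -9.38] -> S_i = Random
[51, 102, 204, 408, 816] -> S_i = 51*2^i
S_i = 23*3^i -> [23, 69, 207, 621, 1863]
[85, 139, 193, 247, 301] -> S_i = 85 + 54*i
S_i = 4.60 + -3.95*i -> [4.6, 0.65, -3.3, -7.25, -11.2]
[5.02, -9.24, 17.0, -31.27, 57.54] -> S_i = 5.02*(-1.84)^i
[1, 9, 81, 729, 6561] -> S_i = 1*9^i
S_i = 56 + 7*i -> [56, 63, 70, 77, 84]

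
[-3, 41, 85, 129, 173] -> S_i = -3 + 44*i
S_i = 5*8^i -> [5, 40, 320, 2560, 20480]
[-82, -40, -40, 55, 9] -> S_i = Random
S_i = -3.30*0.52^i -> [-3.3, -1.72, -0.89, -0.46, -0.24]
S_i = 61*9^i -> [61, 549, 4941, 44469, 400221]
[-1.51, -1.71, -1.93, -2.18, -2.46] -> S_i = -1.51*1.13^i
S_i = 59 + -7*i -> [59, 52, 45, 38, 31]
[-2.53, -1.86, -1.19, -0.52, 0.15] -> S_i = -2.53 + 0.67*i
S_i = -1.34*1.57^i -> [-1.34, -2.1, -3.3, -5.19, -8.14]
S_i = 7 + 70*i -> [7, 77, 147, 217, 287]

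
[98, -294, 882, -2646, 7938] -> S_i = 98*-3^i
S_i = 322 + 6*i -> [322, 328, 334, 340, 346]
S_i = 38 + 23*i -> [38, 61, 84, 107, 130]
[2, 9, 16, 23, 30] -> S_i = 2 + 7*i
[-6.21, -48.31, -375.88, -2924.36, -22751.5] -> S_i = -6.21*7.78^i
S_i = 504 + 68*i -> [504, 572, 640, 708, 776]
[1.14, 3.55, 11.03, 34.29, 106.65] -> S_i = 1.14*3.11^i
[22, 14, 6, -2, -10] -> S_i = 22 + -8*i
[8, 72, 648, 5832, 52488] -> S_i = 8*9^i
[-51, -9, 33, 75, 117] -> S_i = -51 + 42*i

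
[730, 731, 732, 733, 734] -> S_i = 730 + 1*i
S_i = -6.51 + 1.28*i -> [-6.51, -5.23, -3.95, -2.67, -1.39]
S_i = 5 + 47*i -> [5, 52, 99, 146, 193]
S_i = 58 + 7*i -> [58, 65, 72, 79, 86]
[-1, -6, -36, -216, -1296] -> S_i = -1*6^i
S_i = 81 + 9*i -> [81, 90, 99, 108, 117]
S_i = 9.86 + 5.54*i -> [9.86, 15.4, 20.94, 26.48, 32.02]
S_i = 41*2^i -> [41, 82, 164, 328, 656]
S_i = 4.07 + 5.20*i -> [4.07, 9.27, 14.47, 19.67, 24.87]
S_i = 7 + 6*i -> [7, 13, 19, 25, 31]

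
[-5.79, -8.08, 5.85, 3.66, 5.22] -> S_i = Random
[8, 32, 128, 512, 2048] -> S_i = 8*4^i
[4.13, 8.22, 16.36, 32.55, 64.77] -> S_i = 4.13*1.99^i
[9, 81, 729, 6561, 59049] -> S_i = 9*9^i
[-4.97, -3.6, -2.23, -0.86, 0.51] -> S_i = -4.97 + 1.37*i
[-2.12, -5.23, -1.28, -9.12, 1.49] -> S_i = Random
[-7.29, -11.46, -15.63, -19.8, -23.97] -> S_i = -7.29 + -4.17*i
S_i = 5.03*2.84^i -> [5.03, 14.29, 40.57, 115.22, 327.22]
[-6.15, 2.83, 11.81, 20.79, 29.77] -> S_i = -6.15 + 8.98*i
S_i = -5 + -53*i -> [-5, -58, -111, -164, -217]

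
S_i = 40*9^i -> [40, 360, 3240, 29160, 262440]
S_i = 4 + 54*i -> [4, 58, 112, 166, 220]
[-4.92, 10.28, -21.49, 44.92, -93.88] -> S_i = -4.92*(-2.09)^i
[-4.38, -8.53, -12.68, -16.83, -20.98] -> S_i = -4.38 + -4.15*i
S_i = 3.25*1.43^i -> [3.25, 4.65, 6.65, 9.5, 13.59]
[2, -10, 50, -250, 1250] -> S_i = 2*-5^i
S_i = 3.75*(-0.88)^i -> [3.75, -3.3, 2.9, -2.56, 2.25]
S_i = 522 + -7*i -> [522, 515, 508, 501, 494]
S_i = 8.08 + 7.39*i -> [8.08, 15.47, 22.86, 30.25, 37.64]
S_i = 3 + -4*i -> [3, -1, -5, -9, -13]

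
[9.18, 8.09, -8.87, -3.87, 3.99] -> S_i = Random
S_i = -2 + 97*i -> [-2, 95, 192, 289, 386]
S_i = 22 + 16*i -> [22, 38, 54, 70, 86]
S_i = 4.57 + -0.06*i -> [4.57, 4.51, 4.45, 4.39, 4.33]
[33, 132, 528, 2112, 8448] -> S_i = 33*4^i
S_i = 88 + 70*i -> [88, 158, 228, 298, 368]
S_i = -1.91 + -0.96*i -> [-1.91, -2.87, -3.83, -4.79, -5.75]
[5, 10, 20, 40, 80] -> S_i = 5*2^i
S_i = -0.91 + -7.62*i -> [-0.91, -8.53, -16.15, -23.77, -31.39]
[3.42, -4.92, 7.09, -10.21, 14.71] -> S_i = 3.42*(-1.44)^i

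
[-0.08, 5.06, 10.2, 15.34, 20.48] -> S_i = -0.08 + 5.14*i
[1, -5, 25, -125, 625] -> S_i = 1*-5^i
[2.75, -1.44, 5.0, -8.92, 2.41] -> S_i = Random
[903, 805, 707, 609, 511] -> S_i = 903 + -98*i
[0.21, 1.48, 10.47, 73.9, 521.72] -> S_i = 0.21*7.06^i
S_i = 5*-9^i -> [5, -45, 405, -3645, 32805]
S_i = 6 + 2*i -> [6, 8, 10, 12, 14]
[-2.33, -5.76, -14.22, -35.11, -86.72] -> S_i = -2.33*2.47^i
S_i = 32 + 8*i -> [32, 40, 48, 56, 64]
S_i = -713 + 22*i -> [-713, -691, -669, -647, -625]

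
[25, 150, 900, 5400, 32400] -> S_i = 25*6^i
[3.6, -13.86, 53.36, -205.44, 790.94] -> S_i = 3.60*(-3.85)^i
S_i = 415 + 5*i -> [415, 420, 425, 430, 435]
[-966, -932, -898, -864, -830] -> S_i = -966 + 34*i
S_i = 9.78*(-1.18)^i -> [9.78, -11.54, 13.62, -16.07, 18.96]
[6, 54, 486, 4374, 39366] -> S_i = 6*9^i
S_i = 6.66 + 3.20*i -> [6.66, 9.86, 13.06, 16.26, 19.46]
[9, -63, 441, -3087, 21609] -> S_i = 9*-7^i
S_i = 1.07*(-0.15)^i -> [1.07, -0.16, 0.02, -0.0, 0.0]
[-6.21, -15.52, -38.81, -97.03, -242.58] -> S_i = -6.21*2.50^i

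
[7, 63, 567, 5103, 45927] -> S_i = 7*9^i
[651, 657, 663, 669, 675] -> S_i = 651 + 6*i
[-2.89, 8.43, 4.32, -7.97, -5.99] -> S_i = Random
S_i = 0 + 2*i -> [0, 2, 4, 6, 8]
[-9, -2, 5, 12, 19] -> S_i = -9 + 7*i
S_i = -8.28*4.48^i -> [-8.28, -37.09, -166.18, -744.5, -3335.36]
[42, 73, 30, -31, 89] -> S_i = Random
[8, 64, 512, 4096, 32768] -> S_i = 8*8^i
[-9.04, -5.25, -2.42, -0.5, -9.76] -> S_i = Random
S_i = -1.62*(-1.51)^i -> [-1.62, 2.45, -3.69, 5.58, -8.42]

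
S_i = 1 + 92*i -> [1, 93, 185, 277, 369]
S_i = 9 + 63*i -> [9, 72, 135, 198, 261]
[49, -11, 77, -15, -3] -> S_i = Random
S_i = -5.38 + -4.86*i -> [-5.38, -10.24, -15.1, -19.96, -24.82]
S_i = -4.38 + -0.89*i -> [-4.38, -5.27, -6.16, -7.05, -7.94]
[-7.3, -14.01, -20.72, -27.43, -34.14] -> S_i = -7.30 + -6.71*i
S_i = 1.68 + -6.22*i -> [1.68, -4.54, -10.76, -16.98, -23.2]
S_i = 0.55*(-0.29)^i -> [0.55, -0.16, 0.05, -0.01, 0.0]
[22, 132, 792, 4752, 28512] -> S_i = 22*6^i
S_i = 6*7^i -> [6, 42, 294, 2058, 14406]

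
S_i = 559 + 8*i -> [559, 567, 575, 583, 591]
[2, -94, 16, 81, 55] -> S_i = Random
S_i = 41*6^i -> [41, 246, 1476, 8856, 53136]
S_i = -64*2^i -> [-64, -128, -256, -512, -1024]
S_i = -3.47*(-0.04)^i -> [-3.47, 0.14, -0.01, 0.0, -0.0]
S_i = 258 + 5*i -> [258, 263, 268, 273, 278]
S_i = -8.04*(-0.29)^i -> [-8.04, 2.33, -0.68, 0.2, -0.06]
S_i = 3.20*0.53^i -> [3.2, 1.7, 0.9, 0.48, 0.25]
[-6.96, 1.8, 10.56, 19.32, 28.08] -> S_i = -6.96 + 8.76*i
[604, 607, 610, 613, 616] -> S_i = 604 + 3*i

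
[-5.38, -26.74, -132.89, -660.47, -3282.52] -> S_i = -5.38*4.97^i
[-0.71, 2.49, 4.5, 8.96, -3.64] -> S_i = Random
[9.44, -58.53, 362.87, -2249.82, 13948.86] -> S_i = 9.44*(-6.20)^i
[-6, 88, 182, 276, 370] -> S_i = -6 + 94*i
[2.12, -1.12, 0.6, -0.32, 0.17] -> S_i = 2.12*(-0.53)^i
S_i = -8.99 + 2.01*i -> [-8.99, -6.98, -4.97, -2.96, -0.95]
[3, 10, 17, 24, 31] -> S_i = 3 + 7*i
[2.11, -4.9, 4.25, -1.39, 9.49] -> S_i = Random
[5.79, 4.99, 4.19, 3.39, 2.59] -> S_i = 5.79 + -0.80*i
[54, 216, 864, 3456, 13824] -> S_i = 54*4^i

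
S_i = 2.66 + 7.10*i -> [2.66, 9.76, 16.86, 23.96, 31.06]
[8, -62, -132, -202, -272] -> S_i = 8 + -70*i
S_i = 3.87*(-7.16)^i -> [3.87, -27.71, 198.4, -1420.53, 10170.99]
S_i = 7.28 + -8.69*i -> [7.28, -1.41, -10.1, -18.79, -27.48]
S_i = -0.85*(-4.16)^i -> [-0.85, 3.54, -14.71, 61.19, -254.56]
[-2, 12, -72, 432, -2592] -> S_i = -2*-6^i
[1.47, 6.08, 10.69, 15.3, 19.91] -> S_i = 1.47 + 4.61*i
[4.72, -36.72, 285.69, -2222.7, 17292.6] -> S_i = 4.72*(-7.78)^i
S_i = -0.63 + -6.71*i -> [-0.63, -7.34, -14.05, -20.76, -27.47]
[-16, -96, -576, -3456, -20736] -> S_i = -16*6^i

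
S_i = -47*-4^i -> [-47, 188, -752, 3008, -12032]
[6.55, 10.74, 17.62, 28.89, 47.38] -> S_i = 6.55*1.64^i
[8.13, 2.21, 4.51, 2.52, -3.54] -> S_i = Random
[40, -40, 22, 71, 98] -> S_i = Random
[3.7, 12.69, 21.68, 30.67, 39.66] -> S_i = 3.70 + 8.99*i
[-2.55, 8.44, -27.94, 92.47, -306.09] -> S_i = -2.55*(-3.31)^i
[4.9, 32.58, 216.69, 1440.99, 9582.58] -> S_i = 4.90*6.65^i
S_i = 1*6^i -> [1, 6, 36, 216, 1296]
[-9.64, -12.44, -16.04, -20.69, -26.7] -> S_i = -9.64*1.29^i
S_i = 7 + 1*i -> [7, 8, 9, 10, 11]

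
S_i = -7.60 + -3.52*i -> [-7.6, -11.12, -14.64, -18.16, -21.68]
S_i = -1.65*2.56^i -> [-1.65, -4.22, -10.81, -27.68, -70.87]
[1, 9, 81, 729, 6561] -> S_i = 1*9^i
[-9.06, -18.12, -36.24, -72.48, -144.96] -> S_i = -9.06*2.00^i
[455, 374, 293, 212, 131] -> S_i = 455 + -81*i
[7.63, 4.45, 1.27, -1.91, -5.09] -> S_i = 7.63 + -3.18*i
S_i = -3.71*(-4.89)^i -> [-3.71, 18.14, -88.71, 433.81, -2121.34]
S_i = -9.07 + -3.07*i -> [-9.07, -12.14, -15.21, -18.28, -21.35]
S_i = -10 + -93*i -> [-10, -103, -196, -289, -382]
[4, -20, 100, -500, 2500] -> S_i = 4*-5^i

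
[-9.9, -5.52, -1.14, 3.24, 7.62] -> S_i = -9.90 + 4.38*i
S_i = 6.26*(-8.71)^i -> [6.26, -54.52, 474.91, -4136.46, 36028.56]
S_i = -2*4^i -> [-2, -8, -32, -128, -512]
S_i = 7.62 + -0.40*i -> [7.62, 7.22, 6.82, 6.42, 6.02]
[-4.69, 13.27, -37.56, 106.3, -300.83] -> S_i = -4.69*(-2.83)^i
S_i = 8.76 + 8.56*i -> [8.76, 17.32, 25.88, 34.44, 43.0]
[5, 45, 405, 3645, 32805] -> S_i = 5*9^i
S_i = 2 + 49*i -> [2, 51, 100, 149, 198]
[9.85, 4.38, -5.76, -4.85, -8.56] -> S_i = Random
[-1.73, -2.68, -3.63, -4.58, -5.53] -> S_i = -1.73 + -0.95*i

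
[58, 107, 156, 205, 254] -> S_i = 58 + 49*i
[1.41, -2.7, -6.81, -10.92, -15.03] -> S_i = 1.41 + -4.11*i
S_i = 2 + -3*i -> [2, -1, -4, -7, -10]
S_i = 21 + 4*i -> [21, 25, 29, 33, 37]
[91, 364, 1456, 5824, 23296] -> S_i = 91*4^i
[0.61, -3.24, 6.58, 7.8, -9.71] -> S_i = Random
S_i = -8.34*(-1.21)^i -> [-8.34, 10.09, -12.21, 14.77, -17.88]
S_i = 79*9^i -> [79, 711, 6399, 57591, 518319]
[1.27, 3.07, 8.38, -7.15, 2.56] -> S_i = Random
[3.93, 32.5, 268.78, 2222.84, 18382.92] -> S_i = 3.93*8.27^i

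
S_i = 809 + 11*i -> [809, 820, 831, 842, 853]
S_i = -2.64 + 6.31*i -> [-2.64, 3.67, 9.98, 16.29, 22.6]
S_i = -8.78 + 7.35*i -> [-8.78, -1.43, 5.92, 13.27, 20.62]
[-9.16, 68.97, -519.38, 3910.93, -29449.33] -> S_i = -9.16*(-7.53)^i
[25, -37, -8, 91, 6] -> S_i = Random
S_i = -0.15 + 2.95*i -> [-0.15, 2.8, 5.75, 8.7, 11.65]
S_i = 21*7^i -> [21, 147, 1029, 7203, 50421]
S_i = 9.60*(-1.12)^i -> [9.6, -10.75, 12.04, -13.49, 15.11]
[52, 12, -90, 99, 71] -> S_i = Random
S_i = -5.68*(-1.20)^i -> [-5.68, 6.82, -8.18, 9.82, -11.78]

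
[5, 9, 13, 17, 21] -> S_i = 5 + 4*i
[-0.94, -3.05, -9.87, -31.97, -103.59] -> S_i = -0.94*3.24^i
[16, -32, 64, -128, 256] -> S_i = 16*-2^i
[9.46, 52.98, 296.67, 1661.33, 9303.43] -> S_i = 9.46*5.60^i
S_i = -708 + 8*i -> [-708, -700, -692, -684, -676]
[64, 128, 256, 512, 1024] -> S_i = 64*2^i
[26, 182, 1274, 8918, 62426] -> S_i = 26*7^i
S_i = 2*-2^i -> [2, -4, 8, -16, 32]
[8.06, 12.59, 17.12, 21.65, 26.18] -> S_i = 8.06 + 4.53*i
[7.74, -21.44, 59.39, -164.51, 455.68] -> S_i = 7.74*(-2.77)^i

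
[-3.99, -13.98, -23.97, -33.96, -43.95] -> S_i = -3.99 + -9.99*i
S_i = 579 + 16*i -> [579, 595, 611, 627, 643]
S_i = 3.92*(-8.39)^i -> [3.92, -32.89, 275.94, -2315.11, 19423.79]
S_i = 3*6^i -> [3, 18, 108, 648, 3888]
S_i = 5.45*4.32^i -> [5.45, 23.54, 101.71, 439.39, 1898.15]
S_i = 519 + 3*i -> [519, 522, 525, 528, 531]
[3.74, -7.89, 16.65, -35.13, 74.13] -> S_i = 3.74*(-2.11)^i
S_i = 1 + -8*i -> [1, -7, -15, -23, -31]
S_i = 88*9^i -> [88, 792, 7128, 64152, 577368]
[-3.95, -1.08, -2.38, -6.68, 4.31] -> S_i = Random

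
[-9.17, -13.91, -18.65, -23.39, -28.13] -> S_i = -9.17 + -4.74*i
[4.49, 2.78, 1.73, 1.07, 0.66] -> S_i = 4.49*0.62^i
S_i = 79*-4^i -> [79, -316, 1264, -5056, 20224]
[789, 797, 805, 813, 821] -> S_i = 789 + 8*i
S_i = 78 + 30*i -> [78, 108, 138, 168, 198]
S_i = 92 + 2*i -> [92, 94, 96, 98, 100]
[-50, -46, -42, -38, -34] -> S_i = -50 + 4*i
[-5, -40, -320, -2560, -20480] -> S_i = -5*8^i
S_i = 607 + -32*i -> [607, 575, 543, 511, 479]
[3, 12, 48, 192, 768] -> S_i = 3*4^i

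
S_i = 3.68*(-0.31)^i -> [3.68, -1.14, 0.35, -0.11, 0.03]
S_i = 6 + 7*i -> [6, 13, 20, 27, 34]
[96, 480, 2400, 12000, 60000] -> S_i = 96*5^i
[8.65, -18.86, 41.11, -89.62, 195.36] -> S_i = 8.65*(-2.18)^i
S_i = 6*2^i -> [6, 12, 24, 48, 96]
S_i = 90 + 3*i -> [90, 93, 96, 99, 102]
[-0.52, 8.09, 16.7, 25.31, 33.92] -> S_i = -0.52 + 8.61*i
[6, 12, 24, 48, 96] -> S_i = 6*2^i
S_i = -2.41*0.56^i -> [-2.41, -1.35, -0.76, -0.42, -0.24]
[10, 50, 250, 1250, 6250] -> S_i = 10*5^i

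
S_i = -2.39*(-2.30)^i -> [-2.39, 5.5, -12.64, 29.08, -66.88]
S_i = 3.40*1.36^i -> [3.4, 4.62, 6.29, 8.55, 11.63]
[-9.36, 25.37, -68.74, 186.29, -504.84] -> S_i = -9.36*(-2.71)^i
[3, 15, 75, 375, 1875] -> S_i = 3*5^i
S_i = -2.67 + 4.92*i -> [-2.67, 2.25, 7.17, 12.09, 17.01]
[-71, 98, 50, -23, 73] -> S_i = Random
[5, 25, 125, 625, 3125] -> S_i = 5*5^i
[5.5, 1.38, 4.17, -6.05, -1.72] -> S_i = Random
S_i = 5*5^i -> [5, 25, 125, 625, 3125]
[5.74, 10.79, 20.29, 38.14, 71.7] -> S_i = 5.74*1.88^i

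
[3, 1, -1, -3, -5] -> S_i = 3 + -2*i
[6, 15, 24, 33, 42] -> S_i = 6 + 9*i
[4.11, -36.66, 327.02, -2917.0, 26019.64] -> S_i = 4.11*(-8.92)^i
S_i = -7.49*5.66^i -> [-7.49, -42.39, -239.95, -1358.1, -7686.83]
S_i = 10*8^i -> [10, 80, 640, 5120, 40960]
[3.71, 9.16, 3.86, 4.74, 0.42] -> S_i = Random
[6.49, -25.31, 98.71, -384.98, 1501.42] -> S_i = 6.49*(-3.90)^i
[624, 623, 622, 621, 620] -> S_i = 624 + -1*i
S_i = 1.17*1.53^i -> [1.17, 1.79, 2.74, 4.19, 6.41]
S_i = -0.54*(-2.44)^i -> [-0.54, 1.32, -3.21, 7.84, -19.14]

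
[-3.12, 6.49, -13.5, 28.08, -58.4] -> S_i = -3.12*(-2.08)^i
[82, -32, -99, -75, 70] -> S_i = Random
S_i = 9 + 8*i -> [9, 17, 25, 33, 41]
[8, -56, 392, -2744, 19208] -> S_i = 8*-7^i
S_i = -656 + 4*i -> [-656, -652, -648, -644, -640]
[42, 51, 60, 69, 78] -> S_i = 42 + 9*i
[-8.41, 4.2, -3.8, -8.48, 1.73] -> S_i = Random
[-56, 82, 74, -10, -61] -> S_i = Random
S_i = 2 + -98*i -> [2, -96, -194, -292, -390]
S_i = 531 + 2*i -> [531, 533, 535, 537, 539]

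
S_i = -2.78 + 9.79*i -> [-2.78, 7.01, 16.8, 26.59, 36.38]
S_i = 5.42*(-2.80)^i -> [5.42, -15.18, 42.49, -118.98, 333.14]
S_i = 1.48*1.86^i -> [1.48, 2.75, 5.12, 9.52, 17.71]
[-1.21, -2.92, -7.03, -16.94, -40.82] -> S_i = -1.21*2.41^i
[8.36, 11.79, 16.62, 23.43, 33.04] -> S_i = 8.36*1.41^i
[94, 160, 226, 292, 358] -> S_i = 94 + 66*i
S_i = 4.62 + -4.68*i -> [4.62, -0.06, -4.74, -9.42, -14.1]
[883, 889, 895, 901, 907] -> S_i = 883 + 6*i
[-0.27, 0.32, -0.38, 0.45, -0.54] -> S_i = -0.27*(-1.19)^i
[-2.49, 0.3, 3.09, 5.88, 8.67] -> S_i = -2.49 + 2.79*i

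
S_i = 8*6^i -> [8, 48, 288, 1728, 10368]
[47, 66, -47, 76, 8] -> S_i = Random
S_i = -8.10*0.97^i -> [-8.1, -7.86, -7.62, -7.39, -7.17]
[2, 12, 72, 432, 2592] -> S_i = 2*6^i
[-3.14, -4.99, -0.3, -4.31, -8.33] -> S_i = Random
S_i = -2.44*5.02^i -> [-2.44, -12.25, -61.49, -308.67, -1549.55]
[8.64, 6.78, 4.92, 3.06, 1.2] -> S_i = 8.64 + -1.86*i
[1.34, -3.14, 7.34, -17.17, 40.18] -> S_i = 1.34*(-2.34)^i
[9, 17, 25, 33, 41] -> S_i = 9 + 8*i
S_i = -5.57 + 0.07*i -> [-5.57, -5.5, -5.43, -5.36, -5.29]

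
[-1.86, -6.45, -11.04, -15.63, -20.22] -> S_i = -1.86 + -4.59*i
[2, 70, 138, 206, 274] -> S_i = 2 + 68*i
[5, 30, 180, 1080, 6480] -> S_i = 5*6^i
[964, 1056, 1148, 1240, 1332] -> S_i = 964 + 92*i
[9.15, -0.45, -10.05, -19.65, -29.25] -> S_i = 9.15 + -9.60*i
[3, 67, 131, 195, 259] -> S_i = 3 + 64*i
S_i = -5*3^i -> [-5, -15, -45, -135, -405]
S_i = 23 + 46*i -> [23, 69, 115, 161, 207]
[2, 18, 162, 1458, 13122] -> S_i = 2*9^i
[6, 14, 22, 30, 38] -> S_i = 6 + 8*i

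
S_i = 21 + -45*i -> [21, -24, -69, -114, -159]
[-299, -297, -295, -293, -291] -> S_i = -299 + 2*i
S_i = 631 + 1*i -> [631, 632, 633, 634, 635]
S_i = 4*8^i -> [4, 32, 256, 2048, 16384]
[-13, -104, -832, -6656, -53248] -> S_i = -13*8^i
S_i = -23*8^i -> [-23, -184, -1472, -11776, -94208]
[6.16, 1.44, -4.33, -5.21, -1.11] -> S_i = Random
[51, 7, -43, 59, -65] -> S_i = Random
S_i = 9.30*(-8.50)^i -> [9.3, -79.05, 671.92, -5711.36, 48546.58]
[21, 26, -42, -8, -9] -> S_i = Random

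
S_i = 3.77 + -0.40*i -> [3.77, 3.37, 2.97, 2.57, 2.17]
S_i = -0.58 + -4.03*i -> [-0.58, -4.61, -8.64, -12.67, -16.7]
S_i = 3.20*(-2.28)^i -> [3.2, -7.3, 16.63, -37.93, 86.47]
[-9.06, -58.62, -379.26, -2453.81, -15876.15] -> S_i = -9.06*6.47^i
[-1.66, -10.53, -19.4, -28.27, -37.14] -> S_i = -1.66 + -8.87*i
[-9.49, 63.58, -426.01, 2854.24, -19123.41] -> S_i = -9.49*(-6.70)^i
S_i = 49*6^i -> [49, 294, 1764, 10584, 63504]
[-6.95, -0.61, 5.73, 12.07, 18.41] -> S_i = -6.95 + 6.34*i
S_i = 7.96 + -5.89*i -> [7.96, 2.07, -3.82, -9.71, -15.6]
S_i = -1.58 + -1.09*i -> [-1.58, -2.67, -3.76, -4.85, -5.94]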